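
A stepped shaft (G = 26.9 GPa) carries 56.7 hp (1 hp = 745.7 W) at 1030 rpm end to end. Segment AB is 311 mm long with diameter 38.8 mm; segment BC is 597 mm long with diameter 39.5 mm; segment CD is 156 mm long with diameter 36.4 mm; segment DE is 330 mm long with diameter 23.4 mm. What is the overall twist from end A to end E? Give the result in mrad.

ω = 2π·1030/60 = 107.9 rad/s, so T = P/ω = 56.7×745.7 / 107.9 = 392.0 N·m.
J_AB = π(0.0388)⁴/32 = 2.22×10^-7 m⁴; J_BC = π(0.0395)⁴/32 = 2.39×10^-7 m⁴; J_CD = π(0.0364)⁴/32 = 1.72×10^-7 m⁴; J_DE = π(0.0234)⁴/32 = 2.94×10^-8 m⁴.
θ = (T/G)·Σ L_i/J_i = (392.0/26.9×10⁹)·(0.311/2.22×10^-7 + 0.597/2.39×10^-7 + 0.156/1.72×10^-7 + 0.330/2.94×10^-8) = 0.2333 rad.

233 mrad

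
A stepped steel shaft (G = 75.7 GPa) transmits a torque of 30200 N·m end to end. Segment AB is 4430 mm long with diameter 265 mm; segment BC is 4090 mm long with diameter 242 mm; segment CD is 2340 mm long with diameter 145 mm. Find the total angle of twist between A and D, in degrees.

J_AB = π(0.265)⁴/32 = 4.84×10^-4 m⁴; J_BC = π(0.242)⁴/32 = 3.37×10^-4 m⁴; J_CD = π(0.145)⁴/32 = 4.34×10^-5 m⁴.
θ = (T/G)·Σ L_i/J_i = (30200/75.7×10⁹)·(4.43/4.84×10^-4 + 4.09/3.37×10^-4 + 2.34/4.34×10^-5) = 0.03001 rad.

1.72°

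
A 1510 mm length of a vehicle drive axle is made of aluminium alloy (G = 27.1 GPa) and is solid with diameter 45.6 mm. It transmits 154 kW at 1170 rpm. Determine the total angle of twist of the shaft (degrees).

9.45°

ω = 2π·1170/60 = 122.5 rad/s, so T = P/ω = 154×10³ / 122.5 = 1257 N·m.
J = πd⁴/32 = π(0.0456)⁴/32 = 4.245×10^-7 m⁴.
θ = T·L/(G·J) = 1257 × 1.51 / (27.1×10⁹ × 4.245×10^-7) = 0.1650 rad.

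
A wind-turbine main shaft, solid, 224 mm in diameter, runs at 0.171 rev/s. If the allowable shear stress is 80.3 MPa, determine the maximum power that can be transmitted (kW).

190 kW

J = πd⁴/32 = π(0.224)⁴/32 = 2.472×10^-4 m⁴.
T_max = τ_allow·J/r = 8.03×10^7 × 2.472×10^-4 / 0.112 = 177200 N·m.
ω = 2π·0.171 = 1.074 rad/s, so P_max = T_max·ω = 1.904×10^5 W.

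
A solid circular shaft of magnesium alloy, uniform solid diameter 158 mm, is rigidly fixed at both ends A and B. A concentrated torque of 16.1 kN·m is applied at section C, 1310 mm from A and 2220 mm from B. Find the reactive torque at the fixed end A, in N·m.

10100 N·m

With uniform GJ and both ends fixed, compatibility θ_AC = θ_CB gives T_A·a = T_B·b, together with T_A + T_B = T₀.
T_A = T₀·b/(a+b) = 16100·2220/3530 = 10130 N·m; T_B = 5975 N·m.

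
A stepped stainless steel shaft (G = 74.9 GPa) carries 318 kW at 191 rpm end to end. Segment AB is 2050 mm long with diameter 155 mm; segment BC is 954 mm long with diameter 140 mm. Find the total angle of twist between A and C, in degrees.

ω = 2π·191/60 = 20.00 rad/s, so T = P/ω = 318×10³ / 20.00 = 15900 N·m.
J_AB = π(0.155)⁴/32 = 5.67×10^-5 m⁴; J_BC = π(0.140)⁴/32 = 3.77×10^-5 m⁴.
θ = (T/G)·Σ L_i/J_i = (15900/74.9×10⁹)·(2.05/5.67×10^-5 + 0.954/3.77×10^-5) = 0.01305 rad.

0.748°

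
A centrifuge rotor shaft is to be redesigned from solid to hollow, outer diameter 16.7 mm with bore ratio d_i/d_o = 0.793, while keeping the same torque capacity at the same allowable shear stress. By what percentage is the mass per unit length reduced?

48.1 %

Equal τ_max and T ⇒ the solid shaft needs d_s³ = d_o³(1−k⁴), so d_s = 16.7·(1−0.793⁴)^(1/3) = 14.12 mm.
Area ratio A_h/A_s = d_o²(1−k²)/d_s² = (1−k²)/(1−k⁴)^(2/3) = 0.5191.
Mass saving = 1 − 0.5191 = 48.1 %.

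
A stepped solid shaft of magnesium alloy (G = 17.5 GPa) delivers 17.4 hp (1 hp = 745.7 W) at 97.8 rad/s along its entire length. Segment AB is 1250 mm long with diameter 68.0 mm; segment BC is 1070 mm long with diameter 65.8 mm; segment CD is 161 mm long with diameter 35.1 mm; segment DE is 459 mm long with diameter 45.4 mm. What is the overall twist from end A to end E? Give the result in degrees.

ω = 97.8 rad/s, so T = P/ω = 17.4×745.7 / 97.80 = 132.7 N·m.
J_AB = π(0.0680)⁴/32 = 2.10×10^-6 m⁴; J_BC = π(0.0658)⁴/32 = 1.84×10^-6 m⁴; J_CD = π(0.0351)⁴/32 = 1.49×10^-7 m⁴; J_DE = π(0.0454)⁴/32 = 4.17×10^-7 m⁴.
θ = (T/G)·Σ L_i/J_i = (132.7/17.5×10⁹)·(1.25/2.10×10^-6 + 1.07/1.84×10^-6 + 0.161/1.49×10^-7 + 0.459/4.17×10^-7) = 0.02546 rad.

1.46°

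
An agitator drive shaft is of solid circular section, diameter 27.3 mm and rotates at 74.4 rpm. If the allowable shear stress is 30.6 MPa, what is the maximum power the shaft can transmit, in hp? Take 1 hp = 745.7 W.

1.28 hp

J = πd⁴/32 = π(0.0273)⁴/32 = 5.453×10^-8 m⁴.
T_max = τ_allow·J/r = 3.06×10^7 × 5.453×10^-8 / 0.0137 = 122.2 N·m.
ω = 2π·74.4/60 = 7.791 rad/s, so P_max = T_max·ω = 952.4 W.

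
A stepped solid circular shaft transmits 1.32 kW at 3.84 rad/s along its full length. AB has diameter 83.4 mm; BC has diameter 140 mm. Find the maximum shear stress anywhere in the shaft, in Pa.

3.02e6 Pa

ω = 3.84 rad/s, so T = P/ω = 1.32×10³ / 3.840 = 343.8 N·m.
Under the same torque, τ_max = 16T/(πd³) is largest where d is smallest — segment AB (d = 83.4 mm).
τ_max = 16·343.8/(π·(0.0834)³) = 3.018×10^6 Pa.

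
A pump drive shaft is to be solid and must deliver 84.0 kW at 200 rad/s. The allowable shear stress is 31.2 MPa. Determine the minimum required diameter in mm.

ω = 200 rad/s, so T = P/ω = 84.0×10³ / 200.0 = 420.0 N·m.
For a solid shaft τ_max = 16T/(πd³), so d = (16T/(π τ_allow))^(1/3) = (16·420.0/(π·3.12×10^7))^(1/3) = 0.04093 m.

40.9 mm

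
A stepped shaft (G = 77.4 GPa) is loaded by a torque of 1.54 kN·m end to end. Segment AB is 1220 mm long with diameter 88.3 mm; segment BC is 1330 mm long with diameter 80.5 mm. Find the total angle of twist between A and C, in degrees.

J_AB = π(0.0883)⁴/32 = 5.97×10^-6 m⁴; J_BC = π(0.0805)⁴/32 = 4.12×10^-6 m⁴.
θ = (T/G)·Σ L_i/J_i = (1540/77.4×10⁹)·(1.22/5.97×10^-6 + 1.33/4.12×10^-6) = 0.01049 rad.

0.601°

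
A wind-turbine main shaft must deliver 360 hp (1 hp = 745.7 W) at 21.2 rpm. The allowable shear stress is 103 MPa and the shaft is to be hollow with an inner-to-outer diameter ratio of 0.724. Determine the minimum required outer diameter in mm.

ω = 2π·21.2/60 = 2.220 rad/s, so T = P/ω = 360×745.7 / 2.220 = 120900 N·m.
For a hollow shaft with d_i/d_o = 0.724: τ_max = 16T/(π d_o³ (1−k⁴)), so d_o = [16T/(π τ_allow (1−k⁴))]^(1/3) = [16·120900/(π·1.03×10^8·0.7252)]^(1/3) = 0.2020 m.

202 mm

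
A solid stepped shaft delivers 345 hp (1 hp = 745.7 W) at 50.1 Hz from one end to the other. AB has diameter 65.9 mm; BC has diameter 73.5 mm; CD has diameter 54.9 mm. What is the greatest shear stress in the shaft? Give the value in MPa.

ω = 2π·50.1 = 314.8 rad/s, so T = P/ω = 345×745.7 / 314.8 = 817.3 N·m.
Under the same torque, τ_max = 16T/(πd³) is largest where d is smallest — segment CD (d = 54.9 mm).
τ_max = 16·817.3/(π·(0.0549)³) = 2.515×10^7 Pa.

25.2 MPa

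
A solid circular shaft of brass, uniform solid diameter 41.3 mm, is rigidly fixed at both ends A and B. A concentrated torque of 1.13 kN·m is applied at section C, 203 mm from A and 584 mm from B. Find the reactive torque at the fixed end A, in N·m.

With uniform GJ and both ends fixed, compatibility θ_AC = θ_CB gives T_A·a = T_B·b, together with T_A + T_B = T₀.
T_A = T₀·b/(a+b) = 1130·584/787.0 = 838.5 N·m; T_B = 291.5 N·m.

839 N·m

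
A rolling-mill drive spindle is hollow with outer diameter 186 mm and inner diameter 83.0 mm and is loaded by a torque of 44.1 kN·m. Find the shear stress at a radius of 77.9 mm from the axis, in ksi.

4.42 ksi

J = π(d_o⁴ − d_i⁴)/32 = π(0.186⁴ − 0.0830⁴)/32 = 1.128×10^-4 m⁴.
Shear stress varies linearly with radius: τ = T·r/J = 44100 × 0.0779 / 1.128×10^-4 = 3.044×10^7 Pa.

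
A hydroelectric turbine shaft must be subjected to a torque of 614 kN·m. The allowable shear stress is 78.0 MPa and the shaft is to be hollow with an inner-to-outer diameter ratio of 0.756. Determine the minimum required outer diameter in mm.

For a hollow shaft with d_i/d_o = 0.756: τ_max = 16T/(π d_o³ (1−k⁴)), so d_o = [16T/(π τ_allow (1−k⁴))]^(1/3) = [16·614000/(π·7.80×10^7·0.6733)]^(1/3) = 0.3905 m.

390 mm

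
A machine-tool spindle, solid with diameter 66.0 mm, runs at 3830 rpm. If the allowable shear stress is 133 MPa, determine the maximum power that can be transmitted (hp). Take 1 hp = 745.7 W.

4040 hp

J = πd⁴/32 = π(0.0660)⁴/32 = 1.863×10^-6 m⁴.
T_max = τ_allow·J/r = 1.33×10^8 × 1.863×10^-6 / 0.0330 = 7508 N·m.
ω = 2π·3830/60 = 401.1 rad/s, so P_max = T_max·ω = 3.011×10^6 W.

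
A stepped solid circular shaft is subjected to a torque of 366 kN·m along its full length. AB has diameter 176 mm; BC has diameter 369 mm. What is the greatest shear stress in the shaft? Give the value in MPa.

Under the same torque, τ_max = 16T/(πd³) is largest where d is smallest — segment AB (d = 176 mm).
τ_max = 16·366000/(π·(0.176)³) = 3.419×10^8 Pa.

342 MPa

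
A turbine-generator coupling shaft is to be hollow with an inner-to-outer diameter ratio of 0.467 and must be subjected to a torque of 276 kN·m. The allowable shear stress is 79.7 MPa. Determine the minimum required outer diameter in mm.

265 mm

For a hollow shaft with d_i/d_o = 0.467: τ_max = 16T/(π d_o³ (1−k⁴)), so d_o = [16T/(π τ_allow (1−k⁴))]^(1/3) = [16·276000/(π·7.97×10^7·0.9524)]^(1/3) = 0.2646 m.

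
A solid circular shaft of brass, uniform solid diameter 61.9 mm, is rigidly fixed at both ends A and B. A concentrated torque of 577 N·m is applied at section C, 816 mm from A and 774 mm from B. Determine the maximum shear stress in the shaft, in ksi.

With uniform GJ and both ends fixed, compatibility θ_AC = θ_CB gives T_A·a = T_B·b, together with T_A + T_B = T₀.
T_A = T₀·b/(a+b) = 577.0·774/1590 = 280.9 N·m; T_B = 296.1 N·m.
τ in each portion: τ_AC = 6.03×10^6 Pa, τ_CB = 6.36×10^6 Pa; maximum is in CB.
τ_max = T_CB·r/J = 296.1·0.0309/1.44×10^-6 = 6.359×10^6 Pa.

0.922 ksi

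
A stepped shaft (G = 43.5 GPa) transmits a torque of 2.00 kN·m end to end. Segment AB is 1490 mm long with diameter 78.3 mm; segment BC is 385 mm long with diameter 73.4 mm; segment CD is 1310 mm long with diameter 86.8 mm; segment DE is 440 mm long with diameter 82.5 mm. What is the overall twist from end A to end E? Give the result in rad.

0.0400 rad

J_AB = π(0.0783)⁴/32 = 3.69×10^-6 m⁴; J_BC = π(0.0734)⁴/32 = 2.85×10^-6 m⁴; J_CD = π(0.0868)⁴/32 = 5.57×10^-6 m⁴; J_DE = π(0.0825)⁴/32 = 4.55×10^-6 m⁴.
θ = (T/G)·Σ L_i/J_i = (2000/43.5×10⁹)·(1.49/3.69×10^-6 + 0.385/2.85×10^-6 + 1.31/5.57×10^-6 + 0.440/4.55×10^-6) = 0.04003 rad.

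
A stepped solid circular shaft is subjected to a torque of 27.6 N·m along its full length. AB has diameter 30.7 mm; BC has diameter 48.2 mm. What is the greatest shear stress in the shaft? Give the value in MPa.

Under the same torque, τ_max = 16T/(πd³) is largest where d is smallest — segment AB (d = 30.7 mm).
τ_max = 16·27.60/(π·(0.0307)³) = 4.858×10^6 Pa.

4.86 MPa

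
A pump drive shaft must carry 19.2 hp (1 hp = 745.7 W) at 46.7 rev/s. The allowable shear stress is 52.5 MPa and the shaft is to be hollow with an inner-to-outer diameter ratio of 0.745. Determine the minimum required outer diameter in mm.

19.0 mm

ω = 2π·46.7 = 293.4 rad/s, so T = P/ω = 19.2×745.7 / 293.4 = 48.79 N·m.
For a hollow shaft with d_i/d_o = 0.745: τ_max = 16T/(π d_o³ (1−k⁴)), so d_o = [16T/(π τ_allow (1−k⁴))]^(1/3) = [16·48.79/(π·5.25×10^7·0.6919)]^(1/3) = 0.01898 m.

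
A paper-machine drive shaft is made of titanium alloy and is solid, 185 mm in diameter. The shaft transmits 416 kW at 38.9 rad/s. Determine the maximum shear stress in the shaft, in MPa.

8.60 MPa

ω = 38.9 rad/s, so T = P/ω = 416×10³ / 38.90 = 10690 N·m.
J = πd⁴/32 = π(0.185)⁴/32 = 1.150×10^-4 m⁴.
τ_max = T·r/J = 10690 × 0.0925 / 1.150×10^-4 = 8.602×10^6 Pa.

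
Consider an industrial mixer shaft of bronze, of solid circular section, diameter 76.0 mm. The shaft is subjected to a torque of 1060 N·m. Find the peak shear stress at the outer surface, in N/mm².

12.3 N/mm²

J = πd⁴/32 = π(0.0760)⁴/32 = 3.275×10^-6 m⁴.
τ_max = T·r/J = 1060 × 0.0380 / 3.275×10^-6 = 1.230×10^7 Pa.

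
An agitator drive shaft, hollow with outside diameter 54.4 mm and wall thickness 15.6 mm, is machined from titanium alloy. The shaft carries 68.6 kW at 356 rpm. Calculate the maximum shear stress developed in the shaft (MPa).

ω = 2π·356/60 = 37.28 rad/s, so T = P/ω = 68.6×10³ / 37.28 = 1840 N·m.
J = π(d_o⁴ − d_i⁴)/32 = π(0.0544⁴ − 0.0232⁴)/32 = 8.314×10^-7 m⁴.
τ_max = T·r/J = 1840 × 0.0272 / 8.314×10^-7 = 6.020×10^7 Pa.

60.2 MPa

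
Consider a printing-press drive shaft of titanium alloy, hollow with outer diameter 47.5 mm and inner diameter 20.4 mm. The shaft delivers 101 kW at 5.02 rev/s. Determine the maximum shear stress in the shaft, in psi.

ω = 2π·5.02 = 31.54 rad/s, so T = P/ω = 101×10³ / 31.54 = 3202 N·m.
J = π(d_o⁴ − d_i⁴)/32 = π(0.0475⁴ − 0.0204⁴)/32 = 4.828×10^-7 m⁴.
τ_max = T·r/J = 3202 × 0.0238 / 4.828×10^-7 = 1.575×10^8 Pa.

22800 psi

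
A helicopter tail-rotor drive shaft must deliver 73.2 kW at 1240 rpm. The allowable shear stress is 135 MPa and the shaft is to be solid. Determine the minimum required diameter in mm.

27.7 mm

ω = 2π·1240/60 = 129.9 rad/s, so T = P/ω = 73.2×10³ / 129.9 = 563.7 N·m.
For a solid shaft τ_max = 16T/(πd³), so d = (16T/(π τ_allow))^(1/3) = (16·563.7/(π·1.35×10^8))^(1/3) = 0.02771 m.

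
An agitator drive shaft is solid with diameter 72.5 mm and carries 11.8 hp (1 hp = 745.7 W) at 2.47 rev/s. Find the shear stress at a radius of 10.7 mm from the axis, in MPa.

ω = 2π·2.47 = 15.52 rad/s, so T = P/ω = 11.8×745.7 / 15.52 = 567.0 N·m.
J = πd⁴/32 = π(0.0725)⁴/32 = 2.712×10^-6 m⁴.
Shear stress varies linearly with radius: τ = T·r/J = 567.0 × 0.0107 / 2.712×10^-6 = 2.237×10^6 Pa.

2.24 MPa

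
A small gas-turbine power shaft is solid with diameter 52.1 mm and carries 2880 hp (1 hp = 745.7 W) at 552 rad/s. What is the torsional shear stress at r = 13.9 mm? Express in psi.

ω = 552 rad/s, so T = P/ω = 2880×745.7 / 552.0 = 3891 N·m.
J = πd⁴/32 = π(0.0521)⁴/32 = 7.234×10^-7 m⁴.
Shear stress varies linearly with radius: τ = T·r/J = 3891 × 0.0139 / 7.234×10^-7 = 7.476×10^7 Pa.

10800 psi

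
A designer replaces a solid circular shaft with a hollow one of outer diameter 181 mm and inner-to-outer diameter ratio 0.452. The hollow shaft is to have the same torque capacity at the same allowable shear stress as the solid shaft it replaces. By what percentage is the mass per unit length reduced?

18.1 %

Equal τ_max and T ⇒ the solid shaft needs d_s³ = d_o³(1−k⁴), so d_s = 181·(1−0.452⁴)^(1/3) = 178.4 mm.
Area ratio A_h/A_s = d_o²(1−k²)/d_s² = (1−k²)/(1−k⁴)^(2/3) = 0.8186.
Mass saving = 1 − 0.8186 = 18.1 %.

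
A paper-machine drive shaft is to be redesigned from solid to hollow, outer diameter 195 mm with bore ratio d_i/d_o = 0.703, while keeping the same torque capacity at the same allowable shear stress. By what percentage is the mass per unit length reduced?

39.0 %

Equal τ_max and T ⇒ the solid shaft needs d_s³ = d_o³(1−k⁴), so d_s = 195·(1−0.703⁴)^(1/3) = 177.6 mm.
Area ratio A_h/A_s = d_o²(1−k²)/d_s² = (1−k²)/(1−k⁴)^(2/3) = 0.6096.
Mass saving = 1 − 0.6096 = 39.0 %.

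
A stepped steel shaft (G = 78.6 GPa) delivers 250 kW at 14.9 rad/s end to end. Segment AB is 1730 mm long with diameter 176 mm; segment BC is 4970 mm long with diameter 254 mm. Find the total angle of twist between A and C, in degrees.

ω = 14.9 rad/s, so T = P/ω = 250×10³ / 14.90 = 16780 N·m.
J_AB = π(0.176)⁴/32 = 9.42×10^-5 m⁴; J_BC = π(0.254)⁴/32 = 4.09×10^-4 m⁴.
θ = (T/G)·Σ L_i/J_i = (16780/78.6×10⁹)·(1.73/9.42×10^-5 + 4.97/4.09×10^-4) = 6.517×10^-3 rad.

0.373°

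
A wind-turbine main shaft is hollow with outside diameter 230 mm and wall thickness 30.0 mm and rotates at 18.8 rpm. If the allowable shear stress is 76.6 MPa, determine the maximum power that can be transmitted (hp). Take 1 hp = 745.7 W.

339 hp

J = π(d_o⁴ − d_i⁴)/32 = π(0.230⁴ − 0.170⁴)/32 = 1.927×10^-4 m⁴.
T_max = τ_allow·J/r = 7.66×10^7 × 1.927×10^-4 / 0.115 = 128400 N·m.
ω = 2π·18.8/60 = 1.969 rad/s, so P_max = T_max·ω = 2.527×10^5 W.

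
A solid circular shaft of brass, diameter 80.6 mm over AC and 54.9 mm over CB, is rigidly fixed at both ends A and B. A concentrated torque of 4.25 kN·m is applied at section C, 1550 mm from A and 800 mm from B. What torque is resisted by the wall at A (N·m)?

3000 N·m

Compatibility: T_A·a/J_AC = T_B·b/J_CB with T_A + T_B = T₀.
J_AC = 4.14×10^-6 m⁴, J_CB = 8.92×10^-7 m⁴, so T_A = T₀·(J_AC/a)/((J_AC/a)+(J_CB/b)) = 2999 N·m, T_B = 1251 N·m.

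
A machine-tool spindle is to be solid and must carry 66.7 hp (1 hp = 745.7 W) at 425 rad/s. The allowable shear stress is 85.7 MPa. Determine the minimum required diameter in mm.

ω = 425 rad/s, so T = P/ω = 66.7×745.7 / 425.0 = 117.0 N·m.
For a solid shaft τ_max = 16T/(πd³), so d = (16T/(π τ_allow))^(1/3) = (16·117.0/(π·8.57×10^7))^(1/3) = 0.01909 m.

19.1 mm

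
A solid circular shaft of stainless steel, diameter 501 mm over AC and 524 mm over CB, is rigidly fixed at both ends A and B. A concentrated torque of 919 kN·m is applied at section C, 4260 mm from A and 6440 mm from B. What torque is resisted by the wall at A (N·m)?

513000 N·m

Compatibility: T_A·a/J_AC = T_B·b/J_CB with T_A + T_B = T₀.
J_AC = 6.19×10^-3 m⁴, J_CB = 7.40×10^-3 m⁴, so T_A = T₀·(J_AC/a)/((J_AC/a)+(J_CB/b)) = 513000 N·m, T_B = 406000 N·m.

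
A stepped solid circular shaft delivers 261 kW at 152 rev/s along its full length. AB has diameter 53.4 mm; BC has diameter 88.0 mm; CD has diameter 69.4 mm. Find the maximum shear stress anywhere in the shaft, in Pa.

9.14e6 Pa

ω = 2π·152 = 955.0 rad/s, so T = P/ω = 261×10³ / 955.0 = 273.3 N·m.
Under the same torque, τ_max = 16T/(πd³) is largest where d is smallest — segment AB (d = 53.4 mm).
τ_max = 16·273.3/(π·(0.0534)³) = 9.140×10^6 Pa.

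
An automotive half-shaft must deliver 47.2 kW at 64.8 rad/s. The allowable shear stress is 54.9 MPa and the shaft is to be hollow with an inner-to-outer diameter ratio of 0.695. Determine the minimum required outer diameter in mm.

44.5 mm

ω = 64.8 rad/s, so T = P/ω = 47.2×10³ / 64.80 = 728.4 N·m.
For a hollow shaft with d_i/d_o = 0.695: τ_max = 16T/(π d_o³ (1−k⁴)), so d_o = [16T/(π τ_allow (1−k⁴))]^(1/3) = [16·728.4/(π·5.49×10^7·0.7667)]^(1/3) = 0.04450 m.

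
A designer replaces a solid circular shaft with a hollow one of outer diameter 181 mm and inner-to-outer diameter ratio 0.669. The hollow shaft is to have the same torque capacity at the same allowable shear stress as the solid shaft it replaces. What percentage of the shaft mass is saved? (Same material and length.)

35.9 %

Equal τ_max and T ⇒ the solid shaft needs d_s³ = d_o³(1−k⁴), so d_s = 181·(1−0.669⁴)^(1/3) = 168.0 mm.
Area ratio A_h/A_s = d_o²(1−k²)/d_s² = (1−k²)/(1−k⁴)^(2/3) = 0.6412.
Mass saving = 1 − 0.6412 = 35.9 %.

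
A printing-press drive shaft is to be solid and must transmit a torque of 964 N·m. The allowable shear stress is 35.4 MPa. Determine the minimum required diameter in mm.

51.8 mm

For a solid shaft τ_max = 16T/(πd³), so d = (16T/(π τ_allow))^(1/3) = (16·964.0/(π·3.54×10^7))^(1/3) = 0.05176 m.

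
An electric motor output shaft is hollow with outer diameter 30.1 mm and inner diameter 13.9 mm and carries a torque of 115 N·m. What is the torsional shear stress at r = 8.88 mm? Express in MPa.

13.3 MPa

J = π(d_o⁴ − d_i⁴)/32 = π(0.0301⁴ − 0.0139⁴)/32 = 7.692×10^-8 m⁴.
Shear stress varies linearly with radius: τ = T·r/J = 115.0 × 0.00888 / 7.692×10^-8 = 1.328×10^7 Pa.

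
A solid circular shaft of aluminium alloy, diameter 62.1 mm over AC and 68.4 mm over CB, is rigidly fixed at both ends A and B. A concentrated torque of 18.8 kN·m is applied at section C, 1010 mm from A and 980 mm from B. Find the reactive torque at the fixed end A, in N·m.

7470 N·m

Compatibility: T_A·a/J_AC = T_B·b/J_CB with T_A + T_B = T₀.
J_AC = 1.46×10^-6 m⁴, J_CB = 2.15×10^-6 m⁴, so T_A = T₀·(J_AC/a)/((J_AC/a)+(J_CB/b)) = 7470 N·m, T_B = 11330 N·m.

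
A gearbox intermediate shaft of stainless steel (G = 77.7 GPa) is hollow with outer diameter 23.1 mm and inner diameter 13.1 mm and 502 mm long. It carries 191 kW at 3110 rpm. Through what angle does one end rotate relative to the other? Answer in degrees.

ω = 2π·3110/60 = 325.7 rad/s, so T = P/ω = 191×10³ / 325.7 = 586.5 N·m.
J = π(d_o⁴ − d_i⁴)/32 = π(0.0231⁴ − 0.0131⁴)/32 = 2.506×10^-8 m⁴.
θ = T·L/(G·J) = 586.5 × 0.502 / (77.7×10⁹ × 2.506×10^-8) = 0.1512 rad.

8.66°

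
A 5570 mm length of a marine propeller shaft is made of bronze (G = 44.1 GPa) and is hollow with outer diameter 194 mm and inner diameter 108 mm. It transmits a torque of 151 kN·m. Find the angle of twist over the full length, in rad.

J = π(d_o⁴ − d_i⁴)/32 = π(0.194⁴ − 0.108⁴)/32 = 1.257×10^-4 m⁴.
θ = T·L/(G·J) = 151000 × 5.57 / (44.1×10⁹ × 1.257×10^-4) = 0.1517 rad.

0.152 rad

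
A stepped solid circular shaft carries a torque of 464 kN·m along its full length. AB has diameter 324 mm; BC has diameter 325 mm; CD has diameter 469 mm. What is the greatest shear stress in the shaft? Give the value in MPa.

Under the same torque, τ_max = 16T/(πd³) is largest where d is smallest — segment AB (d = 324 mm).
τ_max = 16·464000/(π·(0.324)³) = 6.948×10^7 Pa.

69.5 MPa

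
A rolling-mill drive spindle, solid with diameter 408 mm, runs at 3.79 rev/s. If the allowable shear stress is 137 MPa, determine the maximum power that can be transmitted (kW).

43500 kW

J = πd⁴/32 = π(0.408)⁴/32 = 2.720×10^-3 m⁴.
T_max = τ_allow·J/r = 1.37×10^8 × 2.720×10^-3 / 0.204 = 1.827e6 N·m.
ω = 2π·3.79 = 23.81 rad/s, so P_max = T_max·ω = 4.351×10^7 W.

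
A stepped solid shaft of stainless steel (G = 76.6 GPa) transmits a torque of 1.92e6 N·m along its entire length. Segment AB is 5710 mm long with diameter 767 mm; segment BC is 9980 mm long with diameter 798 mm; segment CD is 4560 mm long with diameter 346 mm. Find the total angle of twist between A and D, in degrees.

5.26°

J_AB = π(0.767)⁴/32 = 0.0340 m⁴; J_BC = π(0.798)⁴/32 = 0.0398 m⁴; J_CD = π(0.346)⁴/32 = 1.41×10^-3 m⁴.
θ = (T/G)·Σ L_i/J_i = (1.920e6/76.6×10⁹)·(5.71/0.0340 + 9.98/0.0398 + 4.56/1.41×10^-3) = 0.09173 rad.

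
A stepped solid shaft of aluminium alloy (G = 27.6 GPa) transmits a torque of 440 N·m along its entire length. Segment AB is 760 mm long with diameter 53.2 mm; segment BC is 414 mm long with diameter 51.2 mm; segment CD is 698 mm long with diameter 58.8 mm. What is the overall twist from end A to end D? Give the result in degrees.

1.99°

J_AB = π(0.0532)⁴/32 = 7.86×10^-7 m⁴; J_BC = π(0.0512)⁴/32 = 6.75×10^-7 m⁴; J_CD = π(0.0588)⁴/32 = 1.17×10^-6 m⁴.
θ = (T/G)·Σ L_i/J_i = (440.0/27.6×10⁹)·(0.760/7.86×10^-7 + 0.414/6.75×10^-7 + 0.698/1.17×10^-6) = 0.03467 rad.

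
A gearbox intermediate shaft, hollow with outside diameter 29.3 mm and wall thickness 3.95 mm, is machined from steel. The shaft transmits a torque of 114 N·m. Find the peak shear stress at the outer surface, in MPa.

J = π(d_o⁴ − d_i⁴)/32 = π(0.0293⁴ − 0.0214⁴)/32 = 5.177×10^-8 m⁴.
τ_max = T·r/J = 114.0 × 0.0146 / 5.177×10^-8 = 3.226×10^7 Pa.

32.3 MPa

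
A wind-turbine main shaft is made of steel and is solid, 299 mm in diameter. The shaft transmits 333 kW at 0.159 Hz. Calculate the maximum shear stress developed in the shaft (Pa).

ω = 2π·0.159 = 0.9990 rad/s, so T = P/ω = 333×10³ / 0.9990 = 333300 N·m.
J = πd⁴/32 = π(0.299)⁴/32 = 7.847×10^-4 m⁴.
τ_max = T·r/J = 333300 × 0.149 / 7.847×10^-4 = 6.351×10^7 Pa.

6.35e7 Pa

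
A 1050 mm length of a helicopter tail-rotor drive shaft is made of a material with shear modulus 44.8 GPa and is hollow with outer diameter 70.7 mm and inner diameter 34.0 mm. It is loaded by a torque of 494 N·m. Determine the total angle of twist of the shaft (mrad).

J = π(d_o⁴ − d_i⁴)/32 = π(0.0707⁴ − 0.0340⁴)/32 = 2.322×10^-6 m⁴.
θ = T·L/(G·J) = 494.0 × 1.05 / (44.8×10⁹ × 2.322×10^-6) = 4.987×10^-3 rad.

4.99 mrad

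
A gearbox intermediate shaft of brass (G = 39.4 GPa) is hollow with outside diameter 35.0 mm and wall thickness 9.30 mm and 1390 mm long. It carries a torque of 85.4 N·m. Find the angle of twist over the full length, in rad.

J = π(d_o⁴ − d_i⁴)/32 = π(0.0350⁴ − 0.0164⁴)/32 = 1.402×10^-7 m⁴.
θ = T·L/(G·J) = 85.40 × 1.39 / (39.4×10⁹ × 1.402×10^-7) = 0.02149 rad.

0.0215 rad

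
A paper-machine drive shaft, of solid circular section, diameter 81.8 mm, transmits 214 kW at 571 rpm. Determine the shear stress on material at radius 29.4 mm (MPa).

23.9 MPa

ω = 2π·571/60 = 59.79 rad/s, so T = P/ω = 214×10³ / 59.79 = 3579 N·m.
J = πd⁴/32 = π(0.0818)⁴/32 = 4.396×10^-6 m⁴.
Shear stress varies linearly with radius: τ = T·r/J = 3579 × 0.0294 / 4.396×10^-6 = 2.394×10^7 Pa.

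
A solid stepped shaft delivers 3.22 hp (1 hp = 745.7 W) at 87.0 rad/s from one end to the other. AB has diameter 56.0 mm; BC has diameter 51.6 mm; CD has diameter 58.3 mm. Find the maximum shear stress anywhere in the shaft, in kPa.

ω = 87.0 rad/s, so T = P/ω = 3.22×745.7 / 87.00 = 27.60 N·m.
Under the same torque, τ_max = 16T/(πd³) is largest where d is smallest — segment BC (d = 51.6 mm).
τ_max = 16·27.60/(π·(0.0516)³) = 1.023×10^6 Pa.

1020 kPa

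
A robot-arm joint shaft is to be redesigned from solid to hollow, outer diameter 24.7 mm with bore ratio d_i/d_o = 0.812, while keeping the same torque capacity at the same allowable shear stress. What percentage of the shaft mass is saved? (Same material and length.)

50.2 %

Equal τ_max and T ⇒ the solid shaft needs d_s³ = d_o³(1−k⁴), so d_s = 24.7·(1−0.812⁴)^(1/3) = 20.42 mm.
Area ratio A_h/A_s = d_o²(1−k²)/d_s² = (1−k²)/(1−k⁴)^(2/3) = 0.4983.
Mass saving = 1 − 0.4983 = 50.2 %.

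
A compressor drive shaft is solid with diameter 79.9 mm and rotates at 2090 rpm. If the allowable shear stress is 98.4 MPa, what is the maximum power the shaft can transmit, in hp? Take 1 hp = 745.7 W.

2890 hp

J = πd⁴/32 = π(0.0799)⁴/32 = 4.001×10^-6 m⁴.
T_max = τ_allow·J/r = 9.84×10^7 × 4.001×10^-6 / 0.0399 = 9855 N·m.
ω = 2π·2090/60 = 218.9 rad/s, so P_max = T_max·ω = 2.157×10^6 W.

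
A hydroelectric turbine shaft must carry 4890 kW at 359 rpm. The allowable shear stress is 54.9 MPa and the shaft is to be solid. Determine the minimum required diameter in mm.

ω = 2π·359/60 = 37.59 rad/s, so T = P/ω = 4890×10³ / 37.59 = 130100 N·m.
For a solid shaft τ_max = 16T/(πd³), so d = (16T/(π τ_allow))^(1/3) = (16·130100/(π·5.49×10^7))^(1/3) = 0.2294 m.

229 mm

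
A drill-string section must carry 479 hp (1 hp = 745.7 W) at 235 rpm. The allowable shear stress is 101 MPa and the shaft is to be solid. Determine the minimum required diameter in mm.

90.1 mm

ω = 2π·235/60 = 24.61 rad/s, so T = P/ω = 479×745.7 / 24.61 = 14510 N·m.
For a solid shaft τ_max = 16T/(πd³), so d = (16T/(π τ_allow))^(1/3) = (16·14510/(π·1.01×10^8))^(1/3) = 0.09012 m.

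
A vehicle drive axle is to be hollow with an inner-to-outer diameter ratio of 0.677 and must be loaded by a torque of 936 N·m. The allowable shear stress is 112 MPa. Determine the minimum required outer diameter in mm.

37.8 mm

For a hollow shaft with d_i/d_o = 0.677: τ_max = 16T/(π d_o³ (1−k⁴)), so d_o = [16T/(π τ_allow (1−k⁴))]^(1/3) = [16·936.0/(π·1.12×10^8·0.7899)]^(1/3) = 0.03777 m.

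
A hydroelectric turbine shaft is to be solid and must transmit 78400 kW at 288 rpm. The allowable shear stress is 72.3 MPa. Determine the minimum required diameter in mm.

568 mm

ω = 2π·288/60 = 30.16 rad/s, so T = P/ω = 78400×10³ / 30.16 = 2.600e6 N·m.
For a solid shaft τ_max = 16T/(πd³), so d = (16T/(π τ_allow))^(1/3) = (16·2.600e6/(π·7.23×10^7))^(1/3) = 0.5679 m.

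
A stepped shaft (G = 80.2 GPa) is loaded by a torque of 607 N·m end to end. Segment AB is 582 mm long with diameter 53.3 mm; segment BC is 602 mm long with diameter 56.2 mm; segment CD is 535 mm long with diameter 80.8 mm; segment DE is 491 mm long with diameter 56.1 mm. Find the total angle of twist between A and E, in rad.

0.0150 rad

J_AB = π(0.0533)⁴/32 = 7.92×10^-7 m⁴; J_BC = π(0.0562)⁴/32 = 9.79×10^-7 m⁴; J_CD = π(0.0808)⁴/32 = 4.18×10^-6 m⁴; J_DE = π(0.0561)⁴/32 = 9.72×10^-7 m⁴.
θ = (T/G)·Σ L_i/J_i = (607.0/80.2×10⁹)·(0.582/7.92×10^-7 + 0.602/9.79×10^-7 + 0.535/4.18×10^-6 + 0.491/9.72×10^-7) = 0.01500 rad.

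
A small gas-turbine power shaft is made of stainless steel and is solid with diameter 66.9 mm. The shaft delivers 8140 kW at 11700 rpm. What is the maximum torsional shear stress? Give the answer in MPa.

ω = 2π·11700/60 = 1225 rad/s, so T = P/ω = 8140×10³ / 1225 = 6644 N·m.
J = πd⁴/32 = π(0.0669)⁴/32 = 1.967×10^-6 m⁴.
τ_max = T·r/J = 6644 × 0.0335 / 1.967×10^-6 = 1.130×10^8 Pa.

113 MPa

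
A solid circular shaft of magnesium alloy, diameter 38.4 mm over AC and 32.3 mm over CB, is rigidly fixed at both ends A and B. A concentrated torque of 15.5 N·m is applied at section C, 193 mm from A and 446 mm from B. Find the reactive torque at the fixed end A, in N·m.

Compatibility: T_A·a/J_AC = T_B·b/J_CB with T_A + T_B = T₀.
J_AC = 2.13×10^-7 m⁴, J_CB = 1.07×10^-7 m⁴, so T_A = T₀·(J_AC/a)/((J_AC/a)+(J_CB/b)) = 12.74 N·m, T_B = 2.760 N·m.

12.7 N·m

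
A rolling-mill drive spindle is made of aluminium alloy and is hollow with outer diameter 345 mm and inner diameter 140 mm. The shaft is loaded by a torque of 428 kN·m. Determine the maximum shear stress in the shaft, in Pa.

J = π(d_o⁴ − d_i⁴)/32 = π(0.345⁴ − 0.140⁴)/32 = 1.353×10^-3 m⁴.
τ_max = T·r/J = 428000 × 0.172 / 1.353×10^-3 = 5.456×10^7 Pa.

5.46e7 Pa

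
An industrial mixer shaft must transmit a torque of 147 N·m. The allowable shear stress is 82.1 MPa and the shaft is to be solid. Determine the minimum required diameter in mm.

For a solid shaft τ_max = 16T/(πd³), so d = (16T/(π τ_allow))^(1/3) = (16·147.0/(π·8.21×10^7))^(1/3) = 0.02089 m.

20.9 mm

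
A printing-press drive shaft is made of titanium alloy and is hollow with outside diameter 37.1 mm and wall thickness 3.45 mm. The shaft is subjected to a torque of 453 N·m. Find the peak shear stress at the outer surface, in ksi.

J = π(d_o⁴ − d_i⁴)/32 = π(0.0371⁴ − 0.0302⁴)/32 = 1.043×10^-7 m⁴.
τ_max = T·r/J = 453.0 × 0.0186 / 1.043×10^-7 = 8.054×10^7 Pa.

11.7 ksi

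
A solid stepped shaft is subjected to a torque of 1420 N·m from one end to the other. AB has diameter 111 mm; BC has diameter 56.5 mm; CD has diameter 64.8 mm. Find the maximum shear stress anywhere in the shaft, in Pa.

4.01e7 Pa

Under the same torque, τ_max = 16T/(πd³) is largest where d is smallest — segment BC (d = 56.5 mm).
τ_max = 16·1420/(π·(0.0565)³) = 4.010×10^7 Pa.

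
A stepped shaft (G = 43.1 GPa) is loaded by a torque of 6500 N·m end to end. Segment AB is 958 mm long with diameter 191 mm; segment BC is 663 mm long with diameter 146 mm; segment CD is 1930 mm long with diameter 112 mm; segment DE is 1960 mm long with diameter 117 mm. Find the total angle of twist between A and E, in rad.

0.0383 rad

J_AB = π(0.191)⁴/32 = 1.31×10^-4 m⁴; J_BC = π(0.146)⁴/32 = 4.46×10^-5 m⁴; J_CD = π(0.112)⁴/32 = 1.54×10^-5 m⁴; J_DE = π(0.117)⁴/32 = 1.84×10^-5 m⁴.
θ = (T/G)·Σ L_i/J_i = (6500/43.1×10⁹)·(0.958/1.31×10^-4 + 0.663/4.46×10^-5 + 1.93/1.54×10^-5 + 1.96/1.84×10^-5) = 0.03826 rad.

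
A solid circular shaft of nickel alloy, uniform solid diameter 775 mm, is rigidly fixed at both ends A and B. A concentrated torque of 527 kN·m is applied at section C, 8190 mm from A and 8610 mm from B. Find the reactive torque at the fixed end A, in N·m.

270000 N·m

With uniform GJ and both ends fixed, compatibility θ_AC = θ_CB gives T_A·a = T_B·b, together with T_A + T_B = T₀.
T_A = T₀·b/(a+b) = 527000·8610/16800 = 270100 N·m; T_B = 256900 N·m.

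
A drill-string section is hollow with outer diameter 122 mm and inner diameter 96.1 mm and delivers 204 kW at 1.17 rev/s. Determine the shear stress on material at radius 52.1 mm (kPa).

ω = 2π·1.17 = 7.351 rad/s, so T = P/ω = 204×10³ / 7.351 = 27750 N·m.
J = π(d_o⁴ − d_i⁴)/32 = π(0.122⁴ − 0.0961⁴)/32 = 1.338×10^-5 m⁴.
Shear stress varies linearly with radius: τ = T·r/J = 27750 × 0.0521 / 1.338×10^-5 = 1.081×10^8 Pa.

108000 kPa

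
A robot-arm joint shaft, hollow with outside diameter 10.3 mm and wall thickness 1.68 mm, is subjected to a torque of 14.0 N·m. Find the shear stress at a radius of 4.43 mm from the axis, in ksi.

10.3 ksi

J = π(d_o⁴ − d_i⁴)/32 = π(0.0103⁴ − 0.00694⁴)/32 = 8.772×10^-10 m⁴.
Shear stress varies linearly with radius: τ = T·r/J = 14.00 × 0.00443 / 8.772×10^-10 = 7.070×10^7 Pa.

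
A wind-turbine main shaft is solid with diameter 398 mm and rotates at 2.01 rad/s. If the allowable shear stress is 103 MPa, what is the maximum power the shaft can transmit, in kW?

2560 kW

J = πd⁴/32 = π(0.398)⁴/32 = 2.463×10^-3 m⁴.
T_max = τ_allow·J/r = 1.03×10^8 × 2.463×10^-3 / 0.199 = 1.275e6 N·m.
ω = 2.01 rad/s, so P_max = T_max·ω = 2.563×10^6 W.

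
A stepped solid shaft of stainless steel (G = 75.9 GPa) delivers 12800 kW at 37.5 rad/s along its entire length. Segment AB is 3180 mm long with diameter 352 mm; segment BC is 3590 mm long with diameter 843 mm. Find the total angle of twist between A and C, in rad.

ω = 37.5 rad/s, so T = P/ω = 12800×10³ / 37.50 = 341300 N·m.
J_AB = π(0.352)⁴/32 = 1.51×10^-3 m⁴; J_BC = π(0.843)⁴/32 = 0.0496 m⁴.
θ = (T/G)·Σ L_i/J_i = (341300/75.9×10⁹)·(3.18/1.51×10^-3 + 3.59/0.0496) = 9.814×10^-3 rad.

0.00981 rad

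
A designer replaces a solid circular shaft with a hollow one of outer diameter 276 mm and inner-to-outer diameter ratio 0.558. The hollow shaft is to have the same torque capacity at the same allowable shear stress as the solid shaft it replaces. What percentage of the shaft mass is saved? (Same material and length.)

Equal τ_max and T ⇒ the solid shaft needs d_s³ = d_o³(1−k⁴), so d_s = 276·(1−0.558⁴)^(1/3) = 266.8 mm.
Area ratio A_h/A_s = d_o²(1−k²)/d_s² = (1−k²)/(1−k⁴)^(2/3) = 0.7371.
Mass saving = 1 − 0.7371 = 26.3 %.

26.3 %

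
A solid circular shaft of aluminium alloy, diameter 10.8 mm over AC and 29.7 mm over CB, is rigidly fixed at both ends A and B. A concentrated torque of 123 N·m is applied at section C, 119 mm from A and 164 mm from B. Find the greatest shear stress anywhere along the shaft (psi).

3390 psi

Compatibility: T_A·a/J_AC = T_B·b/J_CB with T_A + T_B = T₀.
J_AC = 1.34×10^-9 m⁴, J_CB = 7.64×10^-8 m⁴, so T_A = T₀·(J_AC/a)/((J_AC/a)+(J_CB/b)) = 2.894 N·m, T_B = 120.1 N·m.
τ in each portion: τ_AC = 1.17×10^7 Pa, τ_CB = 2.33×10^7 Pa; maximum is in CB.
τ_max = T_CB·r/J = 120.1·0.0149/7.64×10^-8 = 2.335×10^7 Pa.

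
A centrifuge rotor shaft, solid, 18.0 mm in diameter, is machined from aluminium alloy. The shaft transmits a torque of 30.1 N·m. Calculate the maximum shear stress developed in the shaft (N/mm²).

26.3 N/mm²

J = πd⁴/32 = π(0.0180)⁴/32 = 1.031×10^-8 m⁴.
τ_max = T·r/J = 30.10 × 0.00900 / 1.031×10^-8 = 2.629×10^7 Pa.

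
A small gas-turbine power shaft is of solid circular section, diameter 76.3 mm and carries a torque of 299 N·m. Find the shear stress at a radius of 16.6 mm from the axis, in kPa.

J = πd⁴/32 = π(0.0763)⁴/32 = 3.327×10^-6 m⁴.
Shear stress varies linearly with radius: τ = T·r/J = 299.0 × 0.0166 / 3.327×10^-6 = 1.492×10^6 Pa.

1490 kPa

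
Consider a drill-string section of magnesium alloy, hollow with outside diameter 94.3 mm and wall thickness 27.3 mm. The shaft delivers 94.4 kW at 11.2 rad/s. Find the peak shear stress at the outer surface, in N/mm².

52.9 N/mm²

ω = 11.2 rad/s, so T = P/ω = 94.4×10³ / 11.20 = 8429 N·m.
J = π(d_o⁴ − d_i⁴)/32 = π(0.0943⁴ − 0.0397⁴)/32 = 7.519×10^-6 m⁴.
τ_max = T·r/J = 8429 × 0.0471 / 7.519×10^-6 = 5.285×10^7 Pa.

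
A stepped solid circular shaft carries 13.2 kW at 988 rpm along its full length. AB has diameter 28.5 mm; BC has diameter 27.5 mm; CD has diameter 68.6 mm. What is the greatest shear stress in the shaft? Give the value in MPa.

31.2 MPa

ω = 2π·988/60 = 103.5 rad/s, so T = P/ω = 13.2×10³ / 103.5 = 127.6 N·m.
Under the same torque, τ_max = 16T/(πd³) is largest where d is smallest — segment BC (d = 27.5 mm).
τ_max = 16·127.6/(π·(0.0275)³) = 3.124×10^7 Pa.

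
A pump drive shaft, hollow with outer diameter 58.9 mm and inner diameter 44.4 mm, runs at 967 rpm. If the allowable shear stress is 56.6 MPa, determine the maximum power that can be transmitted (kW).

J = π(d_o⁴ − d_i⁴)/32 = π(0.0589⁴ − 0.0444⁴)/32 = 8.000×10^-7 m⁴.
T_max = τ_allow·J/r = 5.66×10^7 × 8.000×10^-7 / 0.0295 = 1538 N·m.
ω = 2π·967/60 = 101.3 rad/s, so P_max = T_max·ω = 1.557×10^5 W.

156 kW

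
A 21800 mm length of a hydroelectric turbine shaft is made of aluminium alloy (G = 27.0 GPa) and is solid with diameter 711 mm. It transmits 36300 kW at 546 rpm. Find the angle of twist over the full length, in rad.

ω = 2π·546/60 = 57.18 rad/s, so T = P/ω = 36300×10³ / 57.18 = 634900 N·m.
J = πd⁴/32 = π(0.711)⁴/32 = 0.02509 m⁴.
θ = T·L/(G·J) = 634900 × 21.8 / (27.0×10⁹ × 0.02509) = 0.02043 rad.

0.0204 rad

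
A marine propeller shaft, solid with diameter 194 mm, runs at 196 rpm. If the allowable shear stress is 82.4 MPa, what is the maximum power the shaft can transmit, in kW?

2420 kW

J = πd⁴/32 = π(0.194)⁴/32 = 1.391×10^-4 m⁴.
T_max = τ_allow·J/r = 8.24×10^7 × 1.391×10^-4 / 0.0970 = 118100 N·m.
ω = 2π·196/60 = 20.53 rad/s, so P_max = T_max·ω = 2.425×10^6 W.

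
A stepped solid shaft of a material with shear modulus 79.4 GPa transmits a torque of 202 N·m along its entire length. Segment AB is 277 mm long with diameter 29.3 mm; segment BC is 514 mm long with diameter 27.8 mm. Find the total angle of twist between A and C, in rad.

0.0320 rad

J_AB = π(0.0293)⁴/32 = 7.24×10^-8 m⁴; J_BC = π(0.0278)⁴/32 = 5.86×10^-8 m⁴.
θ = (T/G)·Σ L_i/J_i = (202.0/79.4×10⁹)·(0.277/7.24×10^-8 + 0.514/5.86×10^-8) = 0.03204 rad.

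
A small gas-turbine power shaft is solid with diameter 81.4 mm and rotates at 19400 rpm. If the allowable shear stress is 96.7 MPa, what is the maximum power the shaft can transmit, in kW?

J = πd⁴/32 = π(0.0814)⁴/32 = 4.310×10^-6 m⁴.
T_max = τ_allow·J/r = 9.67×10^7 × 4.310×10^-6 / 0.0407 = 10240 N·m.
ω = 2π·19400/60 = 2032 rad/s, so P_max = T_max·ω = 2.080×10^7 W.

20800 kW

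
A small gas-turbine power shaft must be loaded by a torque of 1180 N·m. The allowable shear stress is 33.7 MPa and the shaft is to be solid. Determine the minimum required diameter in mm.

For a solid shaft τ_max = 16T/(πd³), so d = (16T/(π τ_allow))^(1/3) = (16·1180/(π·3.37×10^7))^(1/3) = 0.05629 m.

56.3 mm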